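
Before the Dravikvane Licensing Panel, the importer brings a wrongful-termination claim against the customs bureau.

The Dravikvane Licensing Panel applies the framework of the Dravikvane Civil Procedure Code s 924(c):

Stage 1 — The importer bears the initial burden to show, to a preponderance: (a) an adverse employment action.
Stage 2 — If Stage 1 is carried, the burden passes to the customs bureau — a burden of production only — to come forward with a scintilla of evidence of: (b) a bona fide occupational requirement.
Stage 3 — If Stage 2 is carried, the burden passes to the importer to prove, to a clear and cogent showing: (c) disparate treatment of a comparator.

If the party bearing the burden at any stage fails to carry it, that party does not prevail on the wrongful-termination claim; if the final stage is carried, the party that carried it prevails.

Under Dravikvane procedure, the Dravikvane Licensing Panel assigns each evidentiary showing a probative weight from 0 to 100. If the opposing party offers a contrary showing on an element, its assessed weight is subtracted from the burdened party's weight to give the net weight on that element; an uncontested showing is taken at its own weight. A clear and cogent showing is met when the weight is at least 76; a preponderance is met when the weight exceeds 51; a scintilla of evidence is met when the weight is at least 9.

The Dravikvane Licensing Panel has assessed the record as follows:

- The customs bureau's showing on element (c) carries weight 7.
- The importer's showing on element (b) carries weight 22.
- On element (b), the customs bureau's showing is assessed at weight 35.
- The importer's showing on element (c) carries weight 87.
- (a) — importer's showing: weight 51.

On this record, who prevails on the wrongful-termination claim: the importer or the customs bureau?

At Stage 1 the importer must meet a preponderance (weight exceeds 51): on (a) the weight is 51, which does not exceed 51, so (a) does not meet the standard.
  The importer does not carry Stage 1.
The customs bureau prevails.

customs bureau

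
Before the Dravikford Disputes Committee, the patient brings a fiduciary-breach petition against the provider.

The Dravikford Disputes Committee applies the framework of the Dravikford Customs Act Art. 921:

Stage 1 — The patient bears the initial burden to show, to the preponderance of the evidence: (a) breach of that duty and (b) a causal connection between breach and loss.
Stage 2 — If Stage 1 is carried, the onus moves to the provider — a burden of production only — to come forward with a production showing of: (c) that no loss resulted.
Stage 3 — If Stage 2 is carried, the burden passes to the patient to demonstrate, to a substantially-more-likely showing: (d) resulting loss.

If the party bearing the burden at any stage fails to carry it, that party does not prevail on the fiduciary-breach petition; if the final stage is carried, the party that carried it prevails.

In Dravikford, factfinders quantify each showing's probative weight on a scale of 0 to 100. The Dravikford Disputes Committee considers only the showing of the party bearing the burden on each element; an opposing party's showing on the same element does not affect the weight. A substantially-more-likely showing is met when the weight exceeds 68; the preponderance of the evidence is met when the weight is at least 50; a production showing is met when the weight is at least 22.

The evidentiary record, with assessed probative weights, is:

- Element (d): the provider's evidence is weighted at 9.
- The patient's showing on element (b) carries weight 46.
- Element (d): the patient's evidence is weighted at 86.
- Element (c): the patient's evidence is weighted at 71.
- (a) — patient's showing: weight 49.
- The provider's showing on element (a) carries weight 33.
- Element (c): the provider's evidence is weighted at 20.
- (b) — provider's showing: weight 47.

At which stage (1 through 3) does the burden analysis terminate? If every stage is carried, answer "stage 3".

stage 1

Stage 1 (patient, the preponderance of the evidence, weight is at least 50): (a) 49 (provider's 33 disregarded) < 50 — fails; (b) 46 (provider's 47 disregarded) < 50 — fails.
  Not every element is met, so the patient fails to carry Stage 1.
The provider prevails.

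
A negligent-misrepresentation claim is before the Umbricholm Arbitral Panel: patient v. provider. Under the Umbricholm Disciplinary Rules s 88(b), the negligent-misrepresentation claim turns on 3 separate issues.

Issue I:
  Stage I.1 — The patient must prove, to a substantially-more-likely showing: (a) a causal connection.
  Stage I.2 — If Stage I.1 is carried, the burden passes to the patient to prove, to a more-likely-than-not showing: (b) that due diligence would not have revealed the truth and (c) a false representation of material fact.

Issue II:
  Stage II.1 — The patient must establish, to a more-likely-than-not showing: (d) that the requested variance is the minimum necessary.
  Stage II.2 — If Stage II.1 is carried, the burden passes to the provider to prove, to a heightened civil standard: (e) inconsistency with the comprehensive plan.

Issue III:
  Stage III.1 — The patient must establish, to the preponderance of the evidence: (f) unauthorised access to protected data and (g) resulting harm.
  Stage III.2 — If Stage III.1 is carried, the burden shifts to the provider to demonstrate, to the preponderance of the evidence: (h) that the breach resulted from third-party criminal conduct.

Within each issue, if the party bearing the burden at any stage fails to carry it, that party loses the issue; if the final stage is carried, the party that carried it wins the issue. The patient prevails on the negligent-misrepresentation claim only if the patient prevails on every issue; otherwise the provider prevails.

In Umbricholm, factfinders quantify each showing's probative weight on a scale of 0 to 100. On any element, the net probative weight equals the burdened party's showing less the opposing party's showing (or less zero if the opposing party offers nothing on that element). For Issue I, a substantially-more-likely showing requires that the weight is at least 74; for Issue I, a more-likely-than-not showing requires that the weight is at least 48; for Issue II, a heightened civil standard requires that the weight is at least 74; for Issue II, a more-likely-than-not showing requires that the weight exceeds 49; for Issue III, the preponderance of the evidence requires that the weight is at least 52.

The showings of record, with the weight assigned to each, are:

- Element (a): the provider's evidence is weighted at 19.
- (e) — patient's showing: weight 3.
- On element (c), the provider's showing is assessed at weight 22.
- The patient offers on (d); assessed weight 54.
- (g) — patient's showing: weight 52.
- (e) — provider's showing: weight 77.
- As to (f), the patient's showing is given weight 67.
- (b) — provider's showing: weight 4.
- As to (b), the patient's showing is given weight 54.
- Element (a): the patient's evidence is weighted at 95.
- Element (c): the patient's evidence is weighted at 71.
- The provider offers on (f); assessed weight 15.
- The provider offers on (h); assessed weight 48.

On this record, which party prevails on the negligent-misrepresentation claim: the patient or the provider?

provider

— Issue I —
Stage I.1 (patient, a substantially-more-likely showing, weight is at least 74): (a) net 95−19=76 ≥ 74 — meets.
  All elements met. The patient retains the burden for Stage I.2.
Stage I.2 (patient, a more-likely-than-not showing, weight is at least 48): (b) net 54−4=50 ≥ 48 — meets; (c) net 71−22=49 ≥ 48 — meets.
  Stage I.2 carried; the final stage is satisfied.
Every stage carried; the patient prevails on this issue.
— Issue II —
Stage II.1 — burden on patient; standard: a more-likely-than-not showing (weight exceeds 49).
    (d): 54 > 49 [met]
  Stage II.1 is satisfied; the onus moves to the provider.
Stage II.2 — burden on provider; standard: a heightened civil standard (weight is at least 74).
    (e): 77 − 3 = 74 ≥ 74 [met]
  All elements met at the final stage.
With every stage satisfied, the provider prevails on this issue.
— Issue III —
Stage III.1 (patient, the preponderance of the evidence, weight is at least 52): (f) net 67−15=52 ≥ 52 — meets; (g) 52 ≥ 52 — meets.
  Stage III.1 is satisfied; the onus moves to the provider.
Stage III.2 (provider, the preponderance of the evidence, weight is at least 52): (h) 48 < 52 — fails.
  The provider does not carry Stage III.2.
The analysis ends at Stage III.2; the patient prevails on this issue.
Per-issue: Issue I → patient; Issue II → provider; Issue III → patient. The patient must prevail on every issue; overall, the provider prevails.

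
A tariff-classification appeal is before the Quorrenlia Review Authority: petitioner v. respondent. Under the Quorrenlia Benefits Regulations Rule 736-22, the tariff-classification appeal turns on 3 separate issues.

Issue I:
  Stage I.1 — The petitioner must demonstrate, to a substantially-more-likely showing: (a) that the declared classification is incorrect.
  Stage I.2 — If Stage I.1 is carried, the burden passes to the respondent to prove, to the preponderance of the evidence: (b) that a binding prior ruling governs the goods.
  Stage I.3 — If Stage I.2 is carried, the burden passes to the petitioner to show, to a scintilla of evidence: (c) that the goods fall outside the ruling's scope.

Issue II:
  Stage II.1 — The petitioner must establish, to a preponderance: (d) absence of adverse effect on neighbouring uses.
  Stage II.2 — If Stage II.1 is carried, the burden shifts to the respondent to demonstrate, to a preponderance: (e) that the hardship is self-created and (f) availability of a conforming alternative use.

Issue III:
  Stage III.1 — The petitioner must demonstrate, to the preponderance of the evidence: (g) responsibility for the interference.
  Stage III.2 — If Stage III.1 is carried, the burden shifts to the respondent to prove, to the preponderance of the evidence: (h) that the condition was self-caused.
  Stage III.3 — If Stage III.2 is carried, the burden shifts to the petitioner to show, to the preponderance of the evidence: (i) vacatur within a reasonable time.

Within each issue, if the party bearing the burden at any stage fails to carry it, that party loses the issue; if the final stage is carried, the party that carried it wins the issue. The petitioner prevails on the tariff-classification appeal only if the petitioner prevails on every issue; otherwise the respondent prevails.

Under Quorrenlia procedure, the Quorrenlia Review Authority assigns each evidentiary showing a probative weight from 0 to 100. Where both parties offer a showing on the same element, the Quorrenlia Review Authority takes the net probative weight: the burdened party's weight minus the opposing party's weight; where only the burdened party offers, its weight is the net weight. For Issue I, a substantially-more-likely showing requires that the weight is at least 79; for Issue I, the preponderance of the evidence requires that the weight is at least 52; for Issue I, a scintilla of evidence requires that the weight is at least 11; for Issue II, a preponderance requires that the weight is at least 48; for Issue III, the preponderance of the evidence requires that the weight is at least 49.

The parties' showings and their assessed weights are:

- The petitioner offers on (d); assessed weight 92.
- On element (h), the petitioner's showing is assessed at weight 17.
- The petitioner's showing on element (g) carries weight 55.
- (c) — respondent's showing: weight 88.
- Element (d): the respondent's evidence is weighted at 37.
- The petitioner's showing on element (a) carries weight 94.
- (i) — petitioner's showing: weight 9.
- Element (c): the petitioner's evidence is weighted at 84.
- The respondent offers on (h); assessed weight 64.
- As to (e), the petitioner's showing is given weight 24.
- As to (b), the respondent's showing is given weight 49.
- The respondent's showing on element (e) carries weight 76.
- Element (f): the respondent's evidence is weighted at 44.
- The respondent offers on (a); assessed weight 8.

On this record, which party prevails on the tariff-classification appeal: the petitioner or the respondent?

petitioner

— Issue I —
Stage I.1 — burden on petitioner; standard: a substantially-more-likely showing (weight is at least 79).
    (a): 94 − 8 = 86 ≥ 79 [met]
  The petitioner carries Stage I.1; the respondent now bears the burden.
Stage I.2 — burden on respondent; standard: the preponderance of the evidence (weight is at least 52).
    (b): 49 < 52 [not met]
  Not every element is met, so the respondent fails to carry Stage I.2.
The petitioner prevails on this issue.
— Issue II —
Stage II.1 — burden on petitioner; standard: a preponderance (weight is at least 48).
    (d): 92 − 37 = 55 ≥ 48 [met]
  Stage II.1 carried; the burden shifts to the respondent.
Stage II.2 — burden on respondent; standard: a preponderance (weight is at least 48).
    (e): 76 − 24 = 52 ≥ 48 [met]
    (f): 44 < 48 [not met]
  The respondent does not carry Stage II.2.
The analysis ends at Stage II.2; the petitioner prevails on this issue.
— Issue III —
At Stage III.1 the petitioner must meet the preponderance of the evidence (weight is at least 49): on (g) the weight is 55, which does reach 49, so (g) meets the standard.
  Stage III.1 is satisfied; the onus moves to the respondent.
At Stage III.2 the respondent must meet the preponderance of the evidence (weight is at least 49): on (h) the weight is 64 less the opposing 17 gives net 47, which does not reach 49, so (h) does not meet the standard.
  Not every element is met, so the respondent fails to carry Stage III.2.
The petitioner prevails on this issue.
Per-issue: Issue I → petitioner; Issue II → petitioner; Issue III → petitioner. The petitioner must prevail on every issue; overall, the petitioner prevails.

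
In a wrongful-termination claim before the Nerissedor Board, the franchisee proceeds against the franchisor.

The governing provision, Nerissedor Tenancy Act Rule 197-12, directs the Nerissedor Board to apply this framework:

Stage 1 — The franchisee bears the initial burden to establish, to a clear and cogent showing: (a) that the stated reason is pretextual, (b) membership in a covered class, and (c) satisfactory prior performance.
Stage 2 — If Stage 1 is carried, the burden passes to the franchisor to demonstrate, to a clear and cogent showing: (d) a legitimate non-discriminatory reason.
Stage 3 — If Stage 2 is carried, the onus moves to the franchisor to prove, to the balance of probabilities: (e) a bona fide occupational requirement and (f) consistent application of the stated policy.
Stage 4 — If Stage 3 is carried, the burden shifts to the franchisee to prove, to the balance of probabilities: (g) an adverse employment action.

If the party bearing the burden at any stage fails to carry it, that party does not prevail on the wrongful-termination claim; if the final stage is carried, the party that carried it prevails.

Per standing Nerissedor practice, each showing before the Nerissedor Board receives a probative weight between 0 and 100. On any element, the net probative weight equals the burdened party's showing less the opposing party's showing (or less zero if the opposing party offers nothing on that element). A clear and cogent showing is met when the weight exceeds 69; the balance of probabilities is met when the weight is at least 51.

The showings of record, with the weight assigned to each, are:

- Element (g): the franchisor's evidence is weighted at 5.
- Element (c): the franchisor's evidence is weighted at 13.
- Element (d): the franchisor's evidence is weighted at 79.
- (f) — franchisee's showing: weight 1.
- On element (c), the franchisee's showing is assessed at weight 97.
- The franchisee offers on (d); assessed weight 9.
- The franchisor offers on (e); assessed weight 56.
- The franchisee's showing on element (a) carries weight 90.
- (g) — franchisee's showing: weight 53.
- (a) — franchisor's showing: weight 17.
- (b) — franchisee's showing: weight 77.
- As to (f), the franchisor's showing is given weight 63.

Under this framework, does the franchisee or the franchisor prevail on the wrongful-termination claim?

At Stage 1 the franchisee must meet a clear and cogent showing (weight exceeds 69): on (a) the weight is 90 less the opposing 17 gives net 73, which does exceed 69, so (a) meets the standard; on (b) the weight is 77, > 69, so (b) meets the standard; on (c) the weight is 97 less the opposing 13 gives net 84, which does exceed 69, so (c) meets the standard.
  All elements met. The burden passes to the franchisor.
At Stage 2 the franchisor must meet a clear and cogent showing (weight exceeds 69): on (d) the weight is 79 less the opposing 9 gives net 70, > 69, so (d) meets the standard.
  Stage 2 carried; the burden remains with the franchisor.
At Stage 3 the franchisor must meet the balance of probabilities (weight is at least 51): on (e) the weight is 56, ≥ 51, so (e) meets the standard; on (f) the weight is 63 less the opposing 1 gives net 62, ≥ 51, so (f) meets the standard.
  Stage 3 is satisfied; the onus moves to the franchisee.
At Stage 4 the franchisee must meet the balance of probabilities (weight is at least 51): on (g) the weight is 53 less the opposing 5 gives net 48, which does not reach 51, so (g) does not meet the standard.
  Not every element is met, so the franchisee fails to carry Stage 4.
So the franchisor prevails.

franchisor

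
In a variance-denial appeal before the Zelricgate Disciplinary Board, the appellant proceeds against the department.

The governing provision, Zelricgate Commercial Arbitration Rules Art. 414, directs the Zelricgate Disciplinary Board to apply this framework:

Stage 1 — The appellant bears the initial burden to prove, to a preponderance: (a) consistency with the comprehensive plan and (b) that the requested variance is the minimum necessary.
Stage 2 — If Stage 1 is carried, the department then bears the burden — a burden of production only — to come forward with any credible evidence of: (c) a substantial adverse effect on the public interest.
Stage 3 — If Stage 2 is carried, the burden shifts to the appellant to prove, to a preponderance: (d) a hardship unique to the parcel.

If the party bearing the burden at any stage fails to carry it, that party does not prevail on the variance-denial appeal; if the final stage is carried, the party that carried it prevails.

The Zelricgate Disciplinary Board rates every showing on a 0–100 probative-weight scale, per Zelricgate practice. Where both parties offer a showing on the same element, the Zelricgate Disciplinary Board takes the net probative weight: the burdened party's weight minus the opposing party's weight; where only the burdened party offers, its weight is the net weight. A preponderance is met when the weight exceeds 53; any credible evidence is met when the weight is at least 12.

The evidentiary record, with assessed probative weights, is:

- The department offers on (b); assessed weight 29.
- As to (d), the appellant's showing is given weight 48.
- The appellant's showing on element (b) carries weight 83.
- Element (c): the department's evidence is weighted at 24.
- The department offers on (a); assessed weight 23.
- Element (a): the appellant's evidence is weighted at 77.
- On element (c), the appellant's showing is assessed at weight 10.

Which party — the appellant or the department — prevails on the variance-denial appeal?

department

Stage 1 — burden on appellant; standard: a preponderance (weight exceeds 53).
    (a): 77 − 23 = 54 > 53 [met]
    (b): 83 − 29 = 54 > 53 [met]
  Stage 1 is satisfied; the onus moves to the department.
Stage 2 — burden on department; standard: any credible evidence (weight is at least 12).
    (c): 24 − 10 = 14 ≥ 12 [met]
  Stage 2 carried; the burden shifts to the appellant.
Stage 3 — burden on appellant; standard: a preponderance (weight exceeds 53).
    (d): 48 ≤ 53 [not met]
  Not every element is met, so the appellant fails to carry Stage 3.
The department prevails.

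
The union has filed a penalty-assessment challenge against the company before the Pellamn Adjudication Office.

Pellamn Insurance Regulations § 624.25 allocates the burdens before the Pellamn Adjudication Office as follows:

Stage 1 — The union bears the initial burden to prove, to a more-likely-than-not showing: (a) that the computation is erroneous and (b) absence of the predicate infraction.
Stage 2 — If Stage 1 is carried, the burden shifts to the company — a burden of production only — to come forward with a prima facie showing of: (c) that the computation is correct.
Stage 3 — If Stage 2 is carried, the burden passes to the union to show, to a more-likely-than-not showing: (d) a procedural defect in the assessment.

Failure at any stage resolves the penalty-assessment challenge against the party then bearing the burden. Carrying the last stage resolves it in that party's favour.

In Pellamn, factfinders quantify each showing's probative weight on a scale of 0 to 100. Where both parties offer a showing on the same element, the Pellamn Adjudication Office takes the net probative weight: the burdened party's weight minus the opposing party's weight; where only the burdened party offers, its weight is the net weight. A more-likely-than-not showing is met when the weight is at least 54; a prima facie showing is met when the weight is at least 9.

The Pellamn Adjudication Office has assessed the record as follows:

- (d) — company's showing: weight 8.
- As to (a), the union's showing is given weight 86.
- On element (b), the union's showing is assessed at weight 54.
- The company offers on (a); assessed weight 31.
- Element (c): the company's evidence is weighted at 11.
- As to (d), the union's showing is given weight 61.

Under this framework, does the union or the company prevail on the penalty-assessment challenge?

company

Stage 1 — burden on union; standard: a more-likely-than-not showing (weight is at least 54).
    (a): 86 − 31 = 55 ≥ 54 [met]
    (b): 54 ≥ 54 [met]
  The union carries Stage 1; the company now bears the burden.
Stage 2 — burden on company; standard: a prima facie showing (weight is at least 9).
    (c): 11 ≥ 9 [met]
  All elements met. The burden passes to the union.
Stage 3 — burden on union; standard: a more-likely-than-not showing (weight is at least 54).
    (d): 61 − 8 = 53 < 54 [not met]
  Stage 3 not carried; the union fails its burden.
So the company prevails.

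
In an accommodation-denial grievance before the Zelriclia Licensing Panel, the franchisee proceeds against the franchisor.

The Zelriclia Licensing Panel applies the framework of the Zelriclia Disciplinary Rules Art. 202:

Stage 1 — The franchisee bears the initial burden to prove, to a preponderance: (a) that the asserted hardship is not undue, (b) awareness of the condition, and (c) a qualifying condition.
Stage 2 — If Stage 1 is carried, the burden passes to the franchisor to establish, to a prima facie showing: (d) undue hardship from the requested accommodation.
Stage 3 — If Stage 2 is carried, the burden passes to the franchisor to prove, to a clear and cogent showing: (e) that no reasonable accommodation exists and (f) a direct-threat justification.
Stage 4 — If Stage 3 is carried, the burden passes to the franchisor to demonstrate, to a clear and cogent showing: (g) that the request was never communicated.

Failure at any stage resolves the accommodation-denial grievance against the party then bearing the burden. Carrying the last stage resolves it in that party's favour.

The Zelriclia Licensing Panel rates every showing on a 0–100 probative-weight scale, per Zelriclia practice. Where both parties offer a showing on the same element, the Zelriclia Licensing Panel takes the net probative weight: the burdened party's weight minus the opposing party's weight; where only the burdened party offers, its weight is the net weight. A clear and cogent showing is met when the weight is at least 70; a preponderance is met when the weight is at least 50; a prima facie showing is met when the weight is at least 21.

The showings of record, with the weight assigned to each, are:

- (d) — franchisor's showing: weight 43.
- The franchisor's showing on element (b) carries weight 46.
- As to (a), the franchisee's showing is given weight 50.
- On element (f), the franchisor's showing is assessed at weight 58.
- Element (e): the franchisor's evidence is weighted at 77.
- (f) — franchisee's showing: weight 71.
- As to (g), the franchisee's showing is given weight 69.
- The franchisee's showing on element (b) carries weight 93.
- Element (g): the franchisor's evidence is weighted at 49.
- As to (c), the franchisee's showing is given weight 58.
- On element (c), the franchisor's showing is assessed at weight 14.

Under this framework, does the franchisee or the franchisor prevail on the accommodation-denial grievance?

franchisor

Stage 1 (franchisee, a preponderance, weight is at least 50): (a) 50 ≥ 50 — meets; (b) net 93−46=47 < 50 — fails; (c) net 58−14=44 < 50 — fails.
  Not every element is met, so the franchisee fails to carry Stage 1.
So the franchisor prevails.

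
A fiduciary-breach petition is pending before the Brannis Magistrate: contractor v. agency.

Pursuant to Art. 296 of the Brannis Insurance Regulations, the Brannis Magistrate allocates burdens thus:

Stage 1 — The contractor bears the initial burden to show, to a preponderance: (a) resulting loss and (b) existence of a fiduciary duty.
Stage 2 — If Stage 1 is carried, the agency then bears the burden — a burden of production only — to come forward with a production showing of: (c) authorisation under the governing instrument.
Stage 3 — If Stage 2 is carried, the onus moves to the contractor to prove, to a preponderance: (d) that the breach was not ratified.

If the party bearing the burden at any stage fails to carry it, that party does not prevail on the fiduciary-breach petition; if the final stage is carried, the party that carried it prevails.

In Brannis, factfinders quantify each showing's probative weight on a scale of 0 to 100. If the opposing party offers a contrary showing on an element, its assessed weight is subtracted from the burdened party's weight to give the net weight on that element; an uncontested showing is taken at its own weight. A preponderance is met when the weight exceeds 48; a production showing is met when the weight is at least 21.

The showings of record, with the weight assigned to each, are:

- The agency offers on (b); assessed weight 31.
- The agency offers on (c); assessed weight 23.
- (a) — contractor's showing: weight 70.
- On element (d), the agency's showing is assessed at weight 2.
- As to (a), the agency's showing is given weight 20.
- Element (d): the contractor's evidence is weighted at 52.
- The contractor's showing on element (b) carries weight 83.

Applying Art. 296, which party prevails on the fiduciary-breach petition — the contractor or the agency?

Stage 1 — burden on contractor; standard: a preponderance (weight exceeds 48).
    (a): 70 − 20 = 50 > 48 [met]
    (b): 83 − 31 = 52 > 48 [met]
  The contractor carries Stage 1; the agency now bears the burden.
Stage 2 — burden on agency; standard: a production showing (weight is at least 21).
    (c): 23 ≥ 21 [met]
  All elements met. The burden passes to the contractor.
Stage 3 — burden on contractor; standard: a preponderance (weight exceeds 48).
    (d): 52 − 2 = 50 > 48 [met]
  Stage 3 carried; the final stage is satisfied.
With every stage satisfied, the contractor prevails.

contractor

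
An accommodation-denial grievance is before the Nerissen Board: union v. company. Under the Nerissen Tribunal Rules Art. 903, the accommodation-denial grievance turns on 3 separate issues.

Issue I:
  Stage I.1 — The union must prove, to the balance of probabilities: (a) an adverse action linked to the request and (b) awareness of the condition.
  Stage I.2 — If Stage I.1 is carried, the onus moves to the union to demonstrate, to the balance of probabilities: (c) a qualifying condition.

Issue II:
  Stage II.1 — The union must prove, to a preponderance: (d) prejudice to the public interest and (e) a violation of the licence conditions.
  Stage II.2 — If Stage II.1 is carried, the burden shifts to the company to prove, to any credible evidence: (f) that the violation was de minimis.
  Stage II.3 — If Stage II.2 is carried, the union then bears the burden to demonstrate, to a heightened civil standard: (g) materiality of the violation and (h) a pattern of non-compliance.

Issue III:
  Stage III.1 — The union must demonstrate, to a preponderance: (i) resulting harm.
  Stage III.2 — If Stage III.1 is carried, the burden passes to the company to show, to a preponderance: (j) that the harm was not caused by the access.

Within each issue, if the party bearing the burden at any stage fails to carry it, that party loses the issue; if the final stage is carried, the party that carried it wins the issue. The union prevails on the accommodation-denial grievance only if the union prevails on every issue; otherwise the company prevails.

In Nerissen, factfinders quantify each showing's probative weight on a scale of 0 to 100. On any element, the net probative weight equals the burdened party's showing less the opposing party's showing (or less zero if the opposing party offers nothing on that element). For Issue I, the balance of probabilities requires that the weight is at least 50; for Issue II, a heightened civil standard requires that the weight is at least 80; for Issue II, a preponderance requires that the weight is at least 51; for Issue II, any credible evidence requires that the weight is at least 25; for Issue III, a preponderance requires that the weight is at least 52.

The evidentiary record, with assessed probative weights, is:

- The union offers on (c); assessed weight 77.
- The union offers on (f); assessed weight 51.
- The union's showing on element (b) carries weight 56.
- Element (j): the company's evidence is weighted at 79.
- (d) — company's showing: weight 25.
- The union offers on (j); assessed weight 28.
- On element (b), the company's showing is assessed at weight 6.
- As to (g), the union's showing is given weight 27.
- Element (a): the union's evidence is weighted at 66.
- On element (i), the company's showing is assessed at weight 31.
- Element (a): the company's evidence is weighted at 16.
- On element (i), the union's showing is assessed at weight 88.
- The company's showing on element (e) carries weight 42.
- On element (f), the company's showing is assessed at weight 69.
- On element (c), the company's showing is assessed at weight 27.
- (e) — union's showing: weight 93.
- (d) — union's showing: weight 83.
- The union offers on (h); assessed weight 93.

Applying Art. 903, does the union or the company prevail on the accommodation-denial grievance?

union

— Issue I —
Stage I.1 — burden on union; standard: the balance of probabilities (weight is at least 50).
    (a): 66 − 16 = 50 ≥ 50 [met]
    (b): 56 − 6 = 50 ≥ 50 [met]
  All elements met. The union retains the burden for Stage I.2.
Stage I.2 — burden on union; standard: the balance of probabilities (weight is at least 50).
    (c): 77 − 27 = 50 ≥ 50 [met]
  All elements met at the final stage.
Every stage carried; the union prevails on this issue.
— Issue II —
Stage II.1 — burden on union; standard: a preponderance (weight is at least 51).
    (d): 83 − 25 = 58 ≥ 51 [met]
    (e): 93 − 42 = 51 ≥ 51 [met]
  All elements met. The burden passes to the company.
Stage II.2 — burden on company; standard: any credible evidence (weight is at least 25).
    (f): 69 − 51 = 18 < 25 [not met]
  Stage II.2 not carried; the company fails its burden.
So the union prevails on this issue.
— Issue III —
Stage III.1 — burden on union; standard: a preponderance (weight is at least 52).
    (i): 88 − 31 = 57 ≥ 52 [met]
  Stage III.1 carried; the burden shifts to the company.
Stage III.2 — burden on company; standard: a preponderance (weight is at least 52).
    (j): 79 − 28 = 51 < 52 [not met]
  Not every element is met, so the company fails to carry Stage III.2.
The analysis ends at Stage III.2; the union prevails on this issue.
Per-issue: Issue I → union; Issue II → union; Issue III → union. The union must prevail on every issue; overall, the union prevails.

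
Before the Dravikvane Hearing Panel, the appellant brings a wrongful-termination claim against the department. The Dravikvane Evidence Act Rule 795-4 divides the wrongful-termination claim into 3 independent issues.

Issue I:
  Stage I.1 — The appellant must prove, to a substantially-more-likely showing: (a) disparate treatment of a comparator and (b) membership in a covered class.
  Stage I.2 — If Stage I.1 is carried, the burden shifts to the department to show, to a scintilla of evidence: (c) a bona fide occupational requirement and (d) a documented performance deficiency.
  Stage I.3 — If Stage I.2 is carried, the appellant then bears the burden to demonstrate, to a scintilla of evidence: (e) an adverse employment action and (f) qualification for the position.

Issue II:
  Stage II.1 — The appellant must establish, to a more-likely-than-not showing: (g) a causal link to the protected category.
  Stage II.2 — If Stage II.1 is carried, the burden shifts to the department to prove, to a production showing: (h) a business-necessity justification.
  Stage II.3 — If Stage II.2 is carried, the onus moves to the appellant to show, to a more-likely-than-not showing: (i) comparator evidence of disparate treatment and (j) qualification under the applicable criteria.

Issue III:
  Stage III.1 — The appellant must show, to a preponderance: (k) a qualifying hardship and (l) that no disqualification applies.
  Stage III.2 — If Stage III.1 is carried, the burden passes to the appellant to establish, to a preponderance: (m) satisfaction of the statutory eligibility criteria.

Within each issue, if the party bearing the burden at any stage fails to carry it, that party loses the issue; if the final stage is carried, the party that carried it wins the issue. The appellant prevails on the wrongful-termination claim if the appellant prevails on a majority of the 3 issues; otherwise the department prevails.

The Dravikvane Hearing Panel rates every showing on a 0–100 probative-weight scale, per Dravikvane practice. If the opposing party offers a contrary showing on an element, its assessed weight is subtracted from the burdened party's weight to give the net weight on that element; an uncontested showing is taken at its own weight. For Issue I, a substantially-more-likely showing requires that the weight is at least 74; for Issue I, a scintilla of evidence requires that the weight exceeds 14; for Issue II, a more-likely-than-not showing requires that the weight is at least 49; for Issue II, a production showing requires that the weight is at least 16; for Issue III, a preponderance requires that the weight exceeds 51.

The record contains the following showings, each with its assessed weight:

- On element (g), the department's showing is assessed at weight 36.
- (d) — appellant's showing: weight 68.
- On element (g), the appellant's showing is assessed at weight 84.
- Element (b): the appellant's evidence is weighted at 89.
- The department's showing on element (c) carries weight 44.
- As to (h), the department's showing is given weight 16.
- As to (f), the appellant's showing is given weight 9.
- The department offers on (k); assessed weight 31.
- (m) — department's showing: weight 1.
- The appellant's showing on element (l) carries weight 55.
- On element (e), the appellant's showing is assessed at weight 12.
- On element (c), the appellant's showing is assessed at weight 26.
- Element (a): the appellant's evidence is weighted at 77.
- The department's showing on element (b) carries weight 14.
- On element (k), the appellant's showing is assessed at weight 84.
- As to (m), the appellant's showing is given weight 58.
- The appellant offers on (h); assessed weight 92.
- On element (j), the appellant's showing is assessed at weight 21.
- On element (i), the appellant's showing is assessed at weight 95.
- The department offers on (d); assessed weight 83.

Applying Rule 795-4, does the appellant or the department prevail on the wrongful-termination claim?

— Issue I —
At Stage I.1 the appellant must meet a substantially-more-likely showing (weight is at least 74): on (a) the weight is 77, which does reach 74, so (a) meets the standard; on (b) the weight is 89 less the opposing 14 gives net 75, which does reach 74, so (b) meets the standard.
  All elements met. The burden passes to the department.
At Stage I.2 the department must meet a scintilla of evidence (weight exceeds 14): on (c) the weight is 44 less the opposing 26 gives net 18, > 14, so (c) meets the standard; on (d) the weight is 83 less the opposing 68 gives net 15, which does exceed 14, so (d) meets the standard.
  Stage I.2 is satisfied; the onus moves to the appellant.
At Stage I.3 the appellant must meet a scintilla of evidence (weight exceeds 14): on (e) the weight is 12, ≤ 14, so (e) does not meet the standard; on (f) the weight is 9, ≤ 14, so (f) does not meet the standard.
  Not every element is met, so the appellant fails to carry Stage I.3.
The department prevails on this issue.
— Issue II —
Stage II.1 — burden on appellant; standard: a more-likely-than-not showing (weight is at least 49).
    (g): 84 − 36 = 48 < 49 [not met]
  The appellant does not carry Stage II.1.
The department prevails on this issue.
— Issue III —
Stage III.1 — burden on appellant; standard: a preponderance (weight exceeds 51).
    (k): 84 − 31 = 53 > 51 [met]
    (l): 55 > 51 [met]
  Stage III.1 carried; the burden remains with the appellant.
Stage III.2 — burden on appellant; standard: a preponderance (weight exceeds 51).
    (m): 58 − 1 = 57 > 51 [met]
  The appellant carries the last stage.
Every stage carried; the appellant prevails on this issue.
Per-issue: Issue I → department; Issue II → department; Issue III → appellant. The appellant must prevail on a majority of issues; overall, the department prevails.

department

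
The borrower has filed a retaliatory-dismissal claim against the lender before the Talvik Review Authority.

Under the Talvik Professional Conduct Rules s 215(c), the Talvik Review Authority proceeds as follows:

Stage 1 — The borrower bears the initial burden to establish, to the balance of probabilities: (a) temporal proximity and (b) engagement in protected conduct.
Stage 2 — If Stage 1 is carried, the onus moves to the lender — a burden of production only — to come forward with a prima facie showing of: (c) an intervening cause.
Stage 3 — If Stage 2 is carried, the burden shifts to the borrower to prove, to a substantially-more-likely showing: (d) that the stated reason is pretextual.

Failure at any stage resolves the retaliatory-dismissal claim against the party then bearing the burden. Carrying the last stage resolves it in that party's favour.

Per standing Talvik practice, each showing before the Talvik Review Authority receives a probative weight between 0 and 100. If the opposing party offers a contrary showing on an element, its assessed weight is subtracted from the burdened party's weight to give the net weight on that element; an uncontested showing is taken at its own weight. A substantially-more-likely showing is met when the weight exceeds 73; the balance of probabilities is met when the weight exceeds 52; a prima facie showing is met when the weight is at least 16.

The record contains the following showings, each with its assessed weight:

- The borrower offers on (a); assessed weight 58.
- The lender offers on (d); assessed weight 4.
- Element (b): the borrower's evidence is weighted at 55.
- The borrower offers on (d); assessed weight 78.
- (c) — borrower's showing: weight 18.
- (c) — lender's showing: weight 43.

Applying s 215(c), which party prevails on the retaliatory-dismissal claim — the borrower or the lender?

Stage 1 — burden on borrower; standard: the balance of probabilities (weight exceeds 52).
    (a): 58 > 52 [met]
    (b): 55 > 52 [met]
  The borrower carries Stage 1; the lender now bears the burden.
Stage 2 — burden on lender; standard: a prima facie showing (weight is at least 16).
    (c): 43 − 18 = 25 ≥ 16 [met]
  The lender carries Stage 2; the borrower now bears the burden.
Stage 3 — burden on borrower; standard: a substantially-more-likely showing (weight exceeds 73).
    (d): 78 − 4 = 74 > 73 [met]
  All elements met at the final stage.
All stages carried — the borrower prevails.

borrower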